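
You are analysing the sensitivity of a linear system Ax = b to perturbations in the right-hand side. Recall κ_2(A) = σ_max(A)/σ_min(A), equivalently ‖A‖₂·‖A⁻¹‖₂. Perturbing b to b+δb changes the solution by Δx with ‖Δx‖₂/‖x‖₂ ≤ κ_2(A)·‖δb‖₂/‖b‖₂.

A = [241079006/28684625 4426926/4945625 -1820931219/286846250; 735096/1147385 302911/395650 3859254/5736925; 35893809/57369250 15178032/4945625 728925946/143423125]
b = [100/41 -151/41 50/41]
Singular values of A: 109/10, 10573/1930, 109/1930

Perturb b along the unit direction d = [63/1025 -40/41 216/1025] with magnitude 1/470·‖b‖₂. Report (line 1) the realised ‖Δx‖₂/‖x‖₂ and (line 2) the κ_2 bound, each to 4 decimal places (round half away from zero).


largest singular value 109/10, smallest 109/1930
condition number: (109/10) ÷ (109/1930) = 193.0000
κ_2(A)·‖δb‖/‖b‖ = 0.4106
solve Ax = b  →  x = [29.5408 -56.5510 30.7517]
‖b‖ = 4.5826, ‖x‖ = 70.8262
δb = ε·‖b‖·d = [0.0006 -0.0095 0.0021]; solving A·Δx = δb gives ‖Δx‖ = 0.1726
realised ‖Δx‖/‖x‖ = 0.0024
tightness: 0.0024 against a bound of 0.4106 (unrounded ratio ≈ 0.0059)

0.0024
0.4106


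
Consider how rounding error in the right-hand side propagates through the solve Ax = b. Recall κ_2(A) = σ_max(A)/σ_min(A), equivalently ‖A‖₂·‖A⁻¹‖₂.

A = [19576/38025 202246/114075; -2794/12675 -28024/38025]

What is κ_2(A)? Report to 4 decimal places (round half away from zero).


form AᵀA = [107332/342225 1103872/1026675; 1103872/1026675 11354212/3080025] with trace 492808/123201 and determinant 16/123201
char-poly roots: 4 and 4/123201
κ_2(A) = √(λ_max/λ_min) = √(4 / (4/123201)) = 351.0000

351.0000


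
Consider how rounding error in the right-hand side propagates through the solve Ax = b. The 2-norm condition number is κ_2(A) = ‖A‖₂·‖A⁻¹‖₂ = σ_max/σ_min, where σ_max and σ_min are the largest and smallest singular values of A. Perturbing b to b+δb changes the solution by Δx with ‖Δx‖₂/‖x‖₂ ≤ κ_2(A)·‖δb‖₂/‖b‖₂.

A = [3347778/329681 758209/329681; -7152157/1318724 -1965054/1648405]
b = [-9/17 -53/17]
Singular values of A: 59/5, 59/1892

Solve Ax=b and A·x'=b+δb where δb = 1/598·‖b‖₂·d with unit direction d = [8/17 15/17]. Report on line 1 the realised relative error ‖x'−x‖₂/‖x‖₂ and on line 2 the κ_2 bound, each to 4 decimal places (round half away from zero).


from the listed singular values, σ₁ = 59/5, σ_n = 59/1892
κ_2(A) = (59/5) / (59/1892) = 378.4000
worst-case relative error ≤ 378.4000 × 1/598 = 0.6328
solve Ax = b  →  x = [21.2005 -93.8384]
‖b‖₂ = 3.1623 and ‖x‖₂ = 96.2034
δb = ε·‖b‖·d = [0.0025 0.0047]; solving A·Δx = δb gives ‖Δx‖ = 0.1696
relative error = 0.0018
realised/bound (from unrounded values) ≈ 0.0028

0.0018
0.6328


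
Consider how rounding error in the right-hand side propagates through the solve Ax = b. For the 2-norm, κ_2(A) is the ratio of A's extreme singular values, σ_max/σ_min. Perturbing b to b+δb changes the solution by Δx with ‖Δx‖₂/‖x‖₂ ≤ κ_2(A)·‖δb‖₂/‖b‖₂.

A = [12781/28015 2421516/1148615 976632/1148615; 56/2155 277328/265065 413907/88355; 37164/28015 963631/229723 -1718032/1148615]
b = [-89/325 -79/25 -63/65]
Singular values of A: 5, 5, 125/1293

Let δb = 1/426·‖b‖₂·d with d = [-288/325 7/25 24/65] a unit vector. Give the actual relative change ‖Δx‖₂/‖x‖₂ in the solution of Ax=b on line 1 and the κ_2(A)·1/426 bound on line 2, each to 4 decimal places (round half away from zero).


largest singular value 5, smallest 125/1293
κ_2(A) = 5 / (125/1293) = 51.7200
worst-case relative error ≤ 51.7200 × 1/426 = 0.1214
solve Ax = b  →  x = [-9.9862 2.5067 -1.1790]
‖b‖ = 3.3166, ‖x‖ = 10.3633
δb = ε·‖b‖·d = [-0.0069 0.0022 0.0029]; solving A·Δx = δb gives ‖Δx‖ = 0.0805
realised ‖Δx‖/‖x‖ = 0.0078
realised/bound (from unrounded values) ≈ 0.0640

0.0078
0.1214


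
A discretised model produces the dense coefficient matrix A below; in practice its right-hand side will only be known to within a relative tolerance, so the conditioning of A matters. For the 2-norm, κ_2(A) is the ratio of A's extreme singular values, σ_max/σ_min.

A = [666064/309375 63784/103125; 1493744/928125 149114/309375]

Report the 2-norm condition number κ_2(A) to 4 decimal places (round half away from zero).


AᵀA = [248961696256/34456640625 24203847136/11485546875; 24203847136/11485546875 2354022916/3828515625]; tr = 432236644/55130625, det = 2458624/1378265625
solving λ² − 432236644/55130625·λ + 2458624/1378265625 = 0 gives λ = 196/25, 12544/55130625
κ = σ_max/σ_min = (14/5)/(112/7425) = 185.6250

185.6250


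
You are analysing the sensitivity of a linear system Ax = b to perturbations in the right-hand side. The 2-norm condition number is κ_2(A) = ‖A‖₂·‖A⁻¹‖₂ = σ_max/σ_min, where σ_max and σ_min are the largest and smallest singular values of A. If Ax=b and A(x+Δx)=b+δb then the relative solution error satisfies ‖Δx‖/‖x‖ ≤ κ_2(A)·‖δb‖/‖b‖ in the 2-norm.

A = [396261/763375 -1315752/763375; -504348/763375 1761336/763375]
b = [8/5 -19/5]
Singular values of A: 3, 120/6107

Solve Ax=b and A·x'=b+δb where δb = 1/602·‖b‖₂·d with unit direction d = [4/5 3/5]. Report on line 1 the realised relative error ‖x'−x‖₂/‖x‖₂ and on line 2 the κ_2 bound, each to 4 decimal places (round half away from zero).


largest singular value 3, smallest 120/6107
condition number: 3 ÷ (120/6107) = 152.6750
perturbation bound = 152.6750·1/602 = 0.2536
solve Ax = b  →  x = [-48.4827 -15.5297]
‖b‖₂ = 4.1231 and ‖x‖₂ = 50.9091
re-solving with b+δb shifts x by Δx of norm 0.3486
realised ‖Δx‖/‖x‖ = 0.0068
so the bound overstates the realised error by a factor of ≈ 37.0418 (computed from the unrounded values)

0.0068
0.2536


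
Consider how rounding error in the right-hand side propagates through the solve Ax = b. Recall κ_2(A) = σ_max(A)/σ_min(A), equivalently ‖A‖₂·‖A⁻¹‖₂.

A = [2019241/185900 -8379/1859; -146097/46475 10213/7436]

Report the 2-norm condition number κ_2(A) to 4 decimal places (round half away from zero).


200.2000

form AᵀA = [7070149681/55294096 -184113090/3455881; -184113090/3455881 1227627625/55294096] with trace 24549637/163592 and determinant 2941225/5234944
solving λ² − 24549637/163592·λ + 2941225/5234944 = 0 gives λ = 2401/16, 1225/327184
κ_2(A) = √(λ_max/λ_min) = √((2401/16) / (1225/327184)) = 200.2000


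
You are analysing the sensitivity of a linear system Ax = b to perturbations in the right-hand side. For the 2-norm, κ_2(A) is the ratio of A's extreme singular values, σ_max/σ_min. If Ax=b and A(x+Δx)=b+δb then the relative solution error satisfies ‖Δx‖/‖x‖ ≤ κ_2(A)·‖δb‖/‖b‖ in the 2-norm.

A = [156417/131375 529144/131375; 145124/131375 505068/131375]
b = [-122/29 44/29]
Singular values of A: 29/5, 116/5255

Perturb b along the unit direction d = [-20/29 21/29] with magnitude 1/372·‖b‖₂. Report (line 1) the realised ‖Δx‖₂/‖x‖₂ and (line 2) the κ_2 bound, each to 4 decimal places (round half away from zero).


largest singular value 29/5, smallest 116/5255
κ_2(A) = (29/5) / (116/5255) = 262.7500
κ_2(A)·‖δb‖/‖b‖ = 0.7063
solve Ax = b  →  x = [-174.0552 50.4069]
‖b‖₂ = 4.4721 and ‖x‖₂ = 181.2072
re-solving with b+δb shifts x by Δx of norm 0.5446
realised ‖Δx‖/‖x‖ = 0.0030
realised/bound (from unrounded values) ≈ 0.0043

0.0030
0.7063


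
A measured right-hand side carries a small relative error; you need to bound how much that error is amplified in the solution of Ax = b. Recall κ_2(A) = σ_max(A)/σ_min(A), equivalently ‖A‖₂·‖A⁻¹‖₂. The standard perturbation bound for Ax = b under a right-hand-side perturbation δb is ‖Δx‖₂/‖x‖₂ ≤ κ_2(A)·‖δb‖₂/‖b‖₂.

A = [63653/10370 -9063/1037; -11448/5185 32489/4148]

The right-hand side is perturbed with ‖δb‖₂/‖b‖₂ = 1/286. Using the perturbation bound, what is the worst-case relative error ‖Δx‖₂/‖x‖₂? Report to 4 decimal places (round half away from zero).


0.0213

M = AᵀA = [10766897/253028 -8974755/126514; -8974755/126514 139396625/1012112]. tr(M)=10733189/59536, det(M)=197262025/238144
λ_max, λ_min = (10733189/59536 ± √103457154189321/3544535296)/2 = 2809/16, 70225/14884
κ_2(A) = √(λ_max/λ_min) = √((2809/16) / (70225/14884)) = 6.1000
κ_2(A)·‖δb‖/‖b‖ = 0.0213


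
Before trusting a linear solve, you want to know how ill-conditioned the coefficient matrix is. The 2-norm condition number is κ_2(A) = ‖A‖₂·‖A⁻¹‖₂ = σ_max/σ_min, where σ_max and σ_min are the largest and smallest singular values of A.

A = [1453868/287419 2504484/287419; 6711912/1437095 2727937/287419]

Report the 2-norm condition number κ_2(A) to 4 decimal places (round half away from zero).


form AᵀA = [116400792784/2455698025 43419285144/491139605; 43419285144/491139605 16306873225/98227921] with trace 1813400081/8497225 and determinant 454371856/8497225
char-poly roots: 5329/25 and 85264/339889
κ_2(A) = √(λ_max/λ_min) = √((5329/25) / (85264/339889)) = 29.1500

29.1500


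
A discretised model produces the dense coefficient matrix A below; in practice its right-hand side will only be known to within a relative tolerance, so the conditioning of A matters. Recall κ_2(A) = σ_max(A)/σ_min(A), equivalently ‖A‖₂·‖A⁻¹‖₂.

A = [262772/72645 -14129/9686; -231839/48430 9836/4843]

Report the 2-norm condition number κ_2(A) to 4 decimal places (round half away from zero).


116.2320

form AᵀA = [30397615729/844367364 -1055381080/70363947; -1055381080/70363947 586616225/93818596] with trace 17838580877/422183682 and determinant 446265625/3377469456
eigenvalues of AᵀA: λ = (tr ± √(tr²−4·det))/2 = 169/4, 2640625/844367364
κ = σ_max/σ_min = (13/2)/(1625/29058) = 116.2320


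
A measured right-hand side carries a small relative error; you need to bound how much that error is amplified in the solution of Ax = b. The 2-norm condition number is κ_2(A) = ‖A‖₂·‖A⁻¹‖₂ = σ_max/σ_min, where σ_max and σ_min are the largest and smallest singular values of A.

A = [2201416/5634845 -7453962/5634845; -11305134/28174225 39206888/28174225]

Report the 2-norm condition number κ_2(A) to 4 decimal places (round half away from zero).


310.8880

AᵀA = [296030754916/943860825625 -1014828659712/943860825625; -1014828659712/943860825625 3479451610084/943860825625]; tr = 6040771784/1510177321, det = 250000/1510177321
solving λ² − 6040771784/1510177321·λ + 250000/1510177321 = 0 gives λ = 4, 62500/1510177321
κ_2(A) = √(λ_max/λ_min) = √(4 / (62500/1510177321)) = 310.8880


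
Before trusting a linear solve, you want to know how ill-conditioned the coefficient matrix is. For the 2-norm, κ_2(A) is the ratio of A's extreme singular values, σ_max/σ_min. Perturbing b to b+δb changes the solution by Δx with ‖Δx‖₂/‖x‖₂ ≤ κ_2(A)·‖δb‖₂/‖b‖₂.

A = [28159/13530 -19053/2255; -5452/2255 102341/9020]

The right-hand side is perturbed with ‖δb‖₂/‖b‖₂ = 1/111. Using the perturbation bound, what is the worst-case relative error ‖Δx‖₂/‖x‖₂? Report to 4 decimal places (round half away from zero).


M = AᵀA = [74520169/7322436 -18312775/406802; -18312775/406802 651277969/3254416]. tr(M)=3664237/17424, det(M)=707281/69696
λ_max, λ_min = (3664237/17424 ± √13414309128025/303595776)/2 = 841/4, 841/17424
σ_max=√(841/4)=(29/2), σ_min=√(841/17424)=(29/132) → κ = 66.0000
worst-case relative error ≤ 66.0000 × 1/111 = 0.5946

0.5946


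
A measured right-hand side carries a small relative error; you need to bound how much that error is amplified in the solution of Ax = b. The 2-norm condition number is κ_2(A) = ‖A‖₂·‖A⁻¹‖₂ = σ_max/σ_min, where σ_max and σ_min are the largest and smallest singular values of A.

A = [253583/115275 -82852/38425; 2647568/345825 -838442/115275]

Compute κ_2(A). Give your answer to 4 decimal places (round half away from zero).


238.5000

form AᵀA = [12141368569/191351889 -3854273500/63783963; -3854273500/63783963 1223624116/21261321] with trace 27531493/227529 and determinant 58564/227529
λ_max, λ_min = (27531493/227529 ± √757929806775625/51769445841)/2 = 121, 484/227529
κ = σ_max/σ_min = 11/(22/477) = 238.5000


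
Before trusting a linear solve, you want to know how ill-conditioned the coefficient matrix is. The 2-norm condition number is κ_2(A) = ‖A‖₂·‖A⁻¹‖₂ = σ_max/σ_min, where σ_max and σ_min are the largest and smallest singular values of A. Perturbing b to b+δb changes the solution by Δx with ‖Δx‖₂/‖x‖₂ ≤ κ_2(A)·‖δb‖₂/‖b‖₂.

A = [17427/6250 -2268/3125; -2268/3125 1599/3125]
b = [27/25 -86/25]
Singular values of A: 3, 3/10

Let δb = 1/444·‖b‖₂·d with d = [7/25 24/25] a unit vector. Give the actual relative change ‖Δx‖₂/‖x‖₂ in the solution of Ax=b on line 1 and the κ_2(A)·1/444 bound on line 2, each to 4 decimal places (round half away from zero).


0.0027
0.0225

largest singular value 3, smallest 3/10
κ = σ_max/σ_min = 3/(3/10) = 10.0000
κ_2(A)·‖δb‖/‖b‖ = 0.0225
solve Ax = b  →  x = [-2.1600 -9.7867]
2-norm of b is 3.6056; of x, 10.0222
Δx = A⁻¹·δb where δb = 1/444·3.6056·d; ‖Δx‖ = 0.0271
relative error = 0.0027
tightness: 0.0027 against a bound of 0.0225 (unrounded ratio ≈ 0.1199)


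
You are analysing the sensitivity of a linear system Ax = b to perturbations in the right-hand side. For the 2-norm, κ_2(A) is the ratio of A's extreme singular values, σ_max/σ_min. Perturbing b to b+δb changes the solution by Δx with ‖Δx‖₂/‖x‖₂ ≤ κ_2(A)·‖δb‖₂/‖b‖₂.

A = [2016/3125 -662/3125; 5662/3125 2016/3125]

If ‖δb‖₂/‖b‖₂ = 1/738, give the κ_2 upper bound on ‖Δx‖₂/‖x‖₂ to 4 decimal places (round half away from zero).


0.0068

AᵀA = [57796/15625 16128/15625; 16128/15625 7204/15625]; tr = 104/25, det = 16/25
λ_max, λ_min = (104/25 ± √9216/625)/2 = 4, 4/25
κ = σ_max/σ_min = 2/(2/5) = 5.0000
perturbation bound = 5.0000·1/738 = 0.0068


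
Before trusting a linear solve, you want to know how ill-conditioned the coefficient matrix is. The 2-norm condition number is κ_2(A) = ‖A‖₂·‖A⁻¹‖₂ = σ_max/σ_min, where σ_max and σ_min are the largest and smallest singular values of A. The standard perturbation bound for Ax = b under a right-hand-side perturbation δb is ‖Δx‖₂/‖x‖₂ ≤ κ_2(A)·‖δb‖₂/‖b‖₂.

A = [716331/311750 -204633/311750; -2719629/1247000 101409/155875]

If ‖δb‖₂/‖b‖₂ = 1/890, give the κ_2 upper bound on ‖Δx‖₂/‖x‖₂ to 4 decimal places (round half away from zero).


AᵀA = [18557031537/1849000000 -676533627/231125000; -676533627/231125000 98703693/115562500]; tr = 6443613/591680, det = 1185921/295840000
solving λ² − 6443613/591680·λ + 1185921/295840000 = 0 gives λ = 1089/100, 1089/2958400
so κ_2 = √((1089/100) / (1089/2958400)) = 172.0000
bound on ‖Δx‖/‖x‖: κ·ε = 172.0000·1/890 = 0.1933

0.1933


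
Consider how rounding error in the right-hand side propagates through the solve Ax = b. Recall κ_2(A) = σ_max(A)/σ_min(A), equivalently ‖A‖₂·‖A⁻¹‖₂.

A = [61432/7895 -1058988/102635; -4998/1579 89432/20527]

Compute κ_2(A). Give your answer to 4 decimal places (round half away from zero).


157.9000

M = AᵀA = [4398390724/62331025 -5863867632/62331025; -5863867632/62331025 7818980176/62331025]. tr(M)=488694836/2493241, det(M)=3841600/2493241
char-poly roots: 196 and 19600/2493241
κ_2(A) = √(λ_max/λ_min) = √(196 / (19600/2493241)) = 157.9000


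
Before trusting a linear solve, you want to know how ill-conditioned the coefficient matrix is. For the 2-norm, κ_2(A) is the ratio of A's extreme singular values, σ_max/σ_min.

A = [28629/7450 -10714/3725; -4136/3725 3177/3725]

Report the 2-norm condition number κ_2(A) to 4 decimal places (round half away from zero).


298.0000

AᵀA = [1420873/88804 -266409/22201; -266409/22201 199813/22201]; tr = 2220125/88804, det = 625/88804
char-poly roots: 25 and 25/88804
κ_2(A) = √(λ_max/λ_min) = √(25 / (25/88804)) = 298.0000


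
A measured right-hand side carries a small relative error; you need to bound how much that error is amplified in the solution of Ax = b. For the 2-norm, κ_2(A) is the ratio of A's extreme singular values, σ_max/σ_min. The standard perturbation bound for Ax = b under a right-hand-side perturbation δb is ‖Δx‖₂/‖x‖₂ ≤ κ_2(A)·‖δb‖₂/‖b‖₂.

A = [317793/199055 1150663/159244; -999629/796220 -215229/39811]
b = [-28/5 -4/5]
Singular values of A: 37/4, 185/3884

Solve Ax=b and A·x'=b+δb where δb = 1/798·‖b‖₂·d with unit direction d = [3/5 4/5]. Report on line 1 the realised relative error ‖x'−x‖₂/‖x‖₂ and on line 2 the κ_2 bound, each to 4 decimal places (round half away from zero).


largest singular value 37/4, smallest 185/3884
condition number: (37/4) ÷ (185/3884) = 194.2000
κ_2(A)·‖δb‖/‖b‖ = 0.2434
solve Ax = b  →  x = [81.8352 -18.8562]
‖b‖₂ = 5.6569 and ‖x‖₂ = 83.9795
δb = ε·‖b‖·d = [0.0043 0.0057]; solving A·Δx = δb gives ‖Δx‖ = 0.1488
realised ‖Δx‖/‖x‖ = 0.0018
tightness: 0.0018 against a bound of 0.2434 (unrounded ratio ≈ 0.0073)

0.0018
0.2434


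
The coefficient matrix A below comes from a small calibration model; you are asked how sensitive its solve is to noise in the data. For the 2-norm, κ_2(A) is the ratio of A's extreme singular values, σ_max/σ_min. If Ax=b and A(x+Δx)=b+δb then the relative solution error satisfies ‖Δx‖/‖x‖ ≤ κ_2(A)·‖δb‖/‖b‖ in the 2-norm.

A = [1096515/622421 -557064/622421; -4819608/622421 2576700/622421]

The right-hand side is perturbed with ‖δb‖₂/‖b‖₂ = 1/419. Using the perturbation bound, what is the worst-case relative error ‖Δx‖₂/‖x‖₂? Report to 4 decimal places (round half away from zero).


M = AᵀA = [14533590969/230462761 -7751048760/230462761; -7751048760/230462761 4134267216/230462761]. tr(M)=64594665/797449, det(M)=104976/797449
solving λ² − 64594665/797449·λ + 104976/797449 = 0 gives λ = 81, 1296/797449
σ_max=√81=9, σ_min=√(1296/797449)=(36/893) → κ = 223.2500
perturbation bound = 223.2500·1/419 = 0.5328

0.5328


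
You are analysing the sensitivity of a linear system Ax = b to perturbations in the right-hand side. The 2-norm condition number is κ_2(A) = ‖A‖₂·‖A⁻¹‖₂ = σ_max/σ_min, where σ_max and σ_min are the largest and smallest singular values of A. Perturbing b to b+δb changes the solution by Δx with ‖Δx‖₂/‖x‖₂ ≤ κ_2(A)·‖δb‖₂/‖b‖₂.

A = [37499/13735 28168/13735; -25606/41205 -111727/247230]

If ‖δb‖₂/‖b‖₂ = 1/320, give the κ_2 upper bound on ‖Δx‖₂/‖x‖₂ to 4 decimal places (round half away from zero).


AᵀA = [1583729/202005 3563329/606015; 3563329/606015 32070941/7272180]; tr = 17817037/1454436, det = 2401/1454436
λ_max, λ_min = (17817037/1454436 ± √317432839056025/2115384078096)/2 = 49/4, 49/363609
κ_2(A) = √(λ_max/λ_min) = √((49/4) / (49/363609)) = 301.5000
bound on ‖Δx‖/‖x‖: κ·ε = 301.5000·1/320 = 0.9422

0.9422


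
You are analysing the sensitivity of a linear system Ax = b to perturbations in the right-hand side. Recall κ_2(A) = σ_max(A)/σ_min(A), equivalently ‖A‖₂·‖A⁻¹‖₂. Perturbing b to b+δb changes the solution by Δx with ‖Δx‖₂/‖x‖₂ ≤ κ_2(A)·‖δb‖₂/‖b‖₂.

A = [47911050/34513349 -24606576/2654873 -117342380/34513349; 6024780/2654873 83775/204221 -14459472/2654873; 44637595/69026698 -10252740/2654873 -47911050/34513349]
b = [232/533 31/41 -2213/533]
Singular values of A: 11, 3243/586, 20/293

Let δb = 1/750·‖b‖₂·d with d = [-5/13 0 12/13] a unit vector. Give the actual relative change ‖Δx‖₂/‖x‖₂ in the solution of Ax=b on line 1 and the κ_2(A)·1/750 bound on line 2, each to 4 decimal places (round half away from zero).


0.0014
0.2149

σ_max = 11, σ_min = 20/293
condition number: 11 ÷ (20/293) = 161.1500
bound on ‖Δx‖/‖x‖: κ·ε = 161.1500·1/750 = 0.2149
solve Ax = b  →  x = [-54.0474 0.1652 -22.6461]
‖b‖₂ = 4.2426 and ‖x‖₂ = 58.6003
re-solving with b+δb shifts x by Δx of norm 0.0829
dividing the unrounded norms, ‖Δx‖/‖x‖ = 0.0014
so the bound overstates the realised error by a factor of ≈ 151.9346 (computed from the unrounded values)


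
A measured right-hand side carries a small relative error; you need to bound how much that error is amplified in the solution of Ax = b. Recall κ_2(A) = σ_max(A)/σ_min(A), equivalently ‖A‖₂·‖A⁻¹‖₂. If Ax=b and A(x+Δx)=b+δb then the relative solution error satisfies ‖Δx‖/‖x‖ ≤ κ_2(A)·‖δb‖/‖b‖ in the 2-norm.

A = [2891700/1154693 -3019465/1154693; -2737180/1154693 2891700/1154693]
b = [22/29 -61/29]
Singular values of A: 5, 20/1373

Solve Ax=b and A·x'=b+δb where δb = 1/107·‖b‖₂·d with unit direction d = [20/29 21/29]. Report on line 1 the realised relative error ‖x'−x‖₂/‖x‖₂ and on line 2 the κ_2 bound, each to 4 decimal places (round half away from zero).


0.0209
3.2079

σ_max = 5, σ_min = 20/1373
condition number: 5 ÷ (20/1373) = 343.2500
κ_2(A)·‖δb‖/‖b‖ = 3.2079
solve Ax = b  →  x = [-49.4362 -47.6345]
2-norm of b is 2.2361; of x, 68.6512
re-solving with b+δb shifts x by Δx of norm 1.4346
realised ‖Δx‖/‖x‖ = 0.0209
tightness: 0.0209 against a bound of 3.2079 (unrounded ratio ≈ 0.0065)


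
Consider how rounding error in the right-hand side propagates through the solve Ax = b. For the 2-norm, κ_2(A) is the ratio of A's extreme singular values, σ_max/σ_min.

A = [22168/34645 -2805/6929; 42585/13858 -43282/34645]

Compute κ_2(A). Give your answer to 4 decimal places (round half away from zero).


26.0000

M = AᵀA = [28139641/2856100 -117045/28561; -117045/28561 1231429/714025]. tr(M)=195653/16900, det(M)=83521/422500
char-poly roots: 289/25 and 289/16900
κ = σ_max/σ_min = (17/5)/(17/130) = 26.0000


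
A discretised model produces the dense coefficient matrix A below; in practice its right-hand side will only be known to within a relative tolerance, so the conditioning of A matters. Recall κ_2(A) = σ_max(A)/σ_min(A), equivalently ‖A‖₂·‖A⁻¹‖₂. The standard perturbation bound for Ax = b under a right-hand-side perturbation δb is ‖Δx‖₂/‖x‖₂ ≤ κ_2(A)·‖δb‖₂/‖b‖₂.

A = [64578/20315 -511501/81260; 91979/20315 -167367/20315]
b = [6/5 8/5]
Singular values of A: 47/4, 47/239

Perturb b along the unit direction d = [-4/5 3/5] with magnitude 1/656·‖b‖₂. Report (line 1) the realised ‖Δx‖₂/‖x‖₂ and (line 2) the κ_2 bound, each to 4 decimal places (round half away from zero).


from the listed singular values, σ₁ = 47/4, σ_n = 47/239
κ = σ_max/σ_min = (47/4)/(47/239) = 59.7500
bound on ‖Δx‖/‖x‖: κ·ε = 59.7500·1/656 = 0.0911
solve Ax = b  →  x = [0.0801 -0.1502]
2-norm of b is 2.0000; of x, 0.1702
re-solving with b+δb shifts x by Δx of norm 0.0155
realised ‖Δx‖/‖x‖ = 0.0911
realised/bound = 1 exactly: the bound is attained for this b and d

0.0911
0.0911


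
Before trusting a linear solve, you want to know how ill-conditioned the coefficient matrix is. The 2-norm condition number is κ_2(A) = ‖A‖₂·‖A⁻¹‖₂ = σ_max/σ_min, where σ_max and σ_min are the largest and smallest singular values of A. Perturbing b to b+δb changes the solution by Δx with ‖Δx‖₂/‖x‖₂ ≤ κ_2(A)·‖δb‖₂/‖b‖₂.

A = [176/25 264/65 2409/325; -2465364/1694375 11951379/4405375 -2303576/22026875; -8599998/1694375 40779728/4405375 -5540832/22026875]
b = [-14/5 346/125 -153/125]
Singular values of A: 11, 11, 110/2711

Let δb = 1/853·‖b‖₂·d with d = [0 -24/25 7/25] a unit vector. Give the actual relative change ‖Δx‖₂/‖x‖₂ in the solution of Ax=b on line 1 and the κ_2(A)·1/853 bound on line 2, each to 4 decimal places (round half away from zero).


0.0016
0.3178

from the listed singular values, σ₁ = 11, σ_n = 110/2711
κ = σ_max/σ_min = 11/(110/2711) = 271.1000
bound on ‖Δx‖/‖x‖: κ·ε = 271.1000·1/853 = 0.3178
solve Ax = b  →  x = [44.2164 22.6238 -54.7698]
‖b‖₂ = 4.1231 and ‖x‖₂ = 73.9368
Δx = A⁻¹·δb where δb = 1/853·4.1231·d; ‖Δx‖ = 0.1191
relative error = 0.0016
tightness: 0.0016 against a bound of 0.3178 (unrounded ratio ≈ 0.0051)


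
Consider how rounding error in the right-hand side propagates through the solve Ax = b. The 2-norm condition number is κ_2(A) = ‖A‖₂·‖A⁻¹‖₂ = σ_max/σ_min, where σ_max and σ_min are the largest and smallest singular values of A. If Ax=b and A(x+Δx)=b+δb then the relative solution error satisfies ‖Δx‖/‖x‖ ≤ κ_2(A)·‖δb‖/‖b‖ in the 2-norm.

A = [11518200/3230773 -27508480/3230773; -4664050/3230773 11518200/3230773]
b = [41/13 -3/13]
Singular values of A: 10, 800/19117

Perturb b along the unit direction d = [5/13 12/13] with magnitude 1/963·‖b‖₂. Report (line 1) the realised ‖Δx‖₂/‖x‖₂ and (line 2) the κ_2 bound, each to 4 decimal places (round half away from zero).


largest singular value 10, smallest 800/19117
condition number: 10 ÷ (800/19117) = 238.9625
κ_2(A)·‖δb‖/‖b‖ = 0.2481
solve Ax = b  →  x = [22.1735 8.9139]
2-norm of b is 3.1623; of x, 23.8981
re-solving with b+δb shifts x by Δx of norm 0.0785
relative error = 0.0033
so the bound overstates the realised error by a factor of ≈ 75.5725 (computed from the unrounded values)

0.0033
0.2481


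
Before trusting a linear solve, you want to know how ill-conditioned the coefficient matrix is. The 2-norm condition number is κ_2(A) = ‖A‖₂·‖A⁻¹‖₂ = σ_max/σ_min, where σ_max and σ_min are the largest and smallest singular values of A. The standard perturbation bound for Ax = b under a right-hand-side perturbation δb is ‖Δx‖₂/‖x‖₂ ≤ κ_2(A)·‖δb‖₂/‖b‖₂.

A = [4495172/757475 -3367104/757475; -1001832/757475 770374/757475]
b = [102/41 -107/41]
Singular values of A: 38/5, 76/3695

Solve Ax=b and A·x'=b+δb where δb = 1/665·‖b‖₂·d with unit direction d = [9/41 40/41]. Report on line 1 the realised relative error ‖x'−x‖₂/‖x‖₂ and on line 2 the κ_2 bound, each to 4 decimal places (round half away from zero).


from the listed singular values, σ₁ = 38/5, σ_n = 76/3695
κ_2(A) = (38/5) / (76/3695) = 369.5000
bound on ‖Δx‖/‖x‖: κ·ε = 369.5000·1/665 = 0.5556
solve Ax = b  →  x = [-58.0263 -78.0263]
‖b‖ = 3.6056, ‖x‖ = 97.2376
Δx = A⁻¹·δb where δb = 1/665·3.6056·d; ‖Δx‖ = 0.2636
relative error = 0.0027
tightness: 0.0027 against a bound of 0.5556 (unrounded ratio ≈ 0.0049)

0.0027
0.5556


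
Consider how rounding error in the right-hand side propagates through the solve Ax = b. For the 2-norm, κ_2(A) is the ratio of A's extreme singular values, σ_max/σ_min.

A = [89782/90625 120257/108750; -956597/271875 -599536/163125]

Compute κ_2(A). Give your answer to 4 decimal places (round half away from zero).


112.5000

AᵀA = [1580200141/118265625 995360723/70959375; 995360723/70959375 2508687001/170302500]; tr = 142216861/5062500, det = 7890481/126562500
λ_max, λ_min = (142216861/5062500 ± √20219244263083321/25628906250000)/2 = 2809/100, 2809/1265625
σ_max=√(2809/100)=(53/10), σ_min=√(2809/1265625)=(53/1125) → κ = 112.5000


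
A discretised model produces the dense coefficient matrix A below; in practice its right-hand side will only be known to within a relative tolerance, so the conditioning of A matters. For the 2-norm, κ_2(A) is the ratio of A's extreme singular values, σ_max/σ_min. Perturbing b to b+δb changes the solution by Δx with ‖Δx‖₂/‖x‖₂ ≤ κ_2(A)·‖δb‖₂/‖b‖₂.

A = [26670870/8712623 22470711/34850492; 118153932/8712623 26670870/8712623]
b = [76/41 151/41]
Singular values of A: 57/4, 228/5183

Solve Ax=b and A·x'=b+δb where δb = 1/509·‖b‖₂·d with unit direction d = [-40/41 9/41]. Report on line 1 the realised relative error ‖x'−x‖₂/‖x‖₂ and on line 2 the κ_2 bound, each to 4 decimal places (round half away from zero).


0.0081
0.6364

σ_max = 57/4, σ_min = 228/5183
κ = σ_max/σ_min = (57/4)/(228/5183) = 323.9375
bound on ‖Δx‖/‖x‖: κ·ε = 323.9375·1/509 = 0.6364
solve Ax = b  →  x = [5.2639 -22.1164]
2-norm of b is 4.1231; of x, 22.7342
re-solving with b+δb shifts x by Δx of norm 0.1841
realised ‖Δx‖/‖x‖ = 0.0081
so the bound overstates the realised error by a factor of ≈ 78.5724 (computed from the unrounded values)


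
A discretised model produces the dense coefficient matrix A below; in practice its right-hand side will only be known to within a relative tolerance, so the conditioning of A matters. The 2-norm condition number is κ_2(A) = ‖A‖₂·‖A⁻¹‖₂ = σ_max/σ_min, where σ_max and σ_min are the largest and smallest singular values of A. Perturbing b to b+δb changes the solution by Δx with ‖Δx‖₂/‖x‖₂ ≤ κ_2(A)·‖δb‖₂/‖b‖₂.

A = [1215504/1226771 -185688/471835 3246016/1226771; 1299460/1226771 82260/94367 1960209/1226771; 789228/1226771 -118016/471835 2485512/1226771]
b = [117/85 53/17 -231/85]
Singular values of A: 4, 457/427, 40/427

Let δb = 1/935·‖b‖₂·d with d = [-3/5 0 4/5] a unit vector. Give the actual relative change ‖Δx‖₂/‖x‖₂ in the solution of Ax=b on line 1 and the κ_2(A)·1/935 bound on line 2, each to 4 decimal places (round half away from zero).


from the listed singular values, σ₁ = 4, σ_n = 40/427
κ_2(A) = 4 / (40/427) = 42.7000
worst-case relative error ≤ 42.7000 × 1/935 = 0.0457
solve Ax = b  →  x = [28.3789 -9.7299 -11.5537]
2-norm of b is 4.3589; of x, 32.1484
with δb = [-0.0028 0.0000 0.0037], A·Δx = δb → ‖Δx‖ = 0.0498
relative error = 0.0015
so the bound overstates the realised error by a factor of ≈ 29.5014 (computed from the unrounded values)

0.0015
0.0457


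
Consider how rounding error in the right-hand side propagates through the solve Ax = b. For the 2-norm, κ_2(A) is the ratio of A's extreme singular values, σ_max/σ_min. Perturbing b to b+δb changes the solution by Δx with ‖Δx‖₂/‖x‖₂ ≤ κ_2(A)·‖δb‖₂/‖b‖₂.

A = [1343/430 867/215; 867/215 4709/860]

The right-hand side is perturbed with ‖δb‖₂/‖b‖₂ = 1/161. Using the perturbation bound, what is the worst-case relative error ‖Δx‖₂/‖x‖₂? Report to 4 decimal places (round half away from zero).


0.5342

AᵀA = [962081/36980 1282293/36980; 1282293/36980 6840341/147920]; tr = 2137733/29584, det = 83521/118336
eigenvalues of AᵀA: λ = (tr ± √(tr²−4·det))/2 = 289/4, 289/29584
so κ_2 = √((289/4) / (289/29584)) = 86.0000
bound on ‖Δx‖/‖x‖: κ·ε = 86.0000·1/161 = 0.5342


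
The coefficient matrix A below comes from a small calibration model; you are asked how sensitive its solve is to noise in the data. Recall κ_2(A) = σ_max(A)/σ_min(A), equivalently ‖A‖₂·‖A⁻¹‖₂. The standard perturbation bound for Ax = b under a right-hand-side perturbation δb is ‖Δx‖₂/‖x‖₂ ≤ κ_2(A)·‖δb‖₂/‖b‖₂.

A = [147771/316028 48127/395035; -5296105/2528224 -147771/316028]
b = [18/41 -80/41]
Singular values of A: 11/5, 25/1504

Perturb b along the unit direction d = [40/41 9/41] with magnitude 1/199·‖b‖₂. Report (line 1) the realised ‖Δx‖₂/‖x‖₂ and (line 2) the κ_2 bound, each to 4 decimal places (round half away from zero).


from the listed singular values, σ₁ = 11/5, σ_n = 25/1504
κ = σ_max/σ_min = (11/5)/(25/1504) = 132.3520
bound on ‖Δx‖/‖x‖: κ·ε = 132.3520·1/199 = 0.6651
solve Ax = b  →  x = [0.8869 0.1996]
‖b‖₂ = 2.0000 and ‖x‖₂ = 0.9091
δb = ε·‖b‖·d = [0.0098 0.0022]; solving A·Δx = δb gives ‖Δx‖ = 0.6046
relative error = 0.6651
tightness: 0.6651 against a bound of 0.6651; the bound is attained (ratio 1)

0.6651
0.6651


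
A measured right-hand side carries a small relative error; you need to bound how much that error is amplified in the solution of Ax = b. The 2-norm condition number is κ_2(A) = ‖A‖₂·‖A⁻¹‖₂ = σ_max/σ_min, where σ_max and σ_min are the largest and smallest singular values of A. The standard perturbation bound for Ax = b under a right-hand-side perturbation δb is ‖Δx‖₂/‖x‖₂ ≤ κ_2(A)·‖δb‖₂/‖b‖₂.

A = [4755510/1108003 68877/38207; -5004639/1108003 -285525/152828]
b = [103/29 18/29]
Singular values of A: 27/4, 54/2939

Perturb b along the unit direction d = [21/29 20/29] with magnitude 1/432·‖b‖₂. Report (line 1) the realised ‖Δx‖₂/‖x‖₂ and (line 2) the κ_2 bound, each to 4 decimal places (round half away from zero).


largest singular value 27/4, smallest 54/2939
condition number: (27/4) ÷ (54/2939) = 367.3750
worst-case relative error ≤ 367.3750 × 1/432 = 0.8504
solve Ax = b  →  x = [-62.5256 150.8319]
‖b‖₂ = 3.6056 and ‖x‖₂ = 163.2780
with δb = [0.0060 0.0058], A·Δx = δb → ‖Δx‖ = 0.4542
dividing the unrounded norms, ‖Δx‖/‖x‖ = 0.0028
so the bound overstates the realised error by a factor of ≈ 305.6750 (computed from the unrounded values)

0.0028
0.8504


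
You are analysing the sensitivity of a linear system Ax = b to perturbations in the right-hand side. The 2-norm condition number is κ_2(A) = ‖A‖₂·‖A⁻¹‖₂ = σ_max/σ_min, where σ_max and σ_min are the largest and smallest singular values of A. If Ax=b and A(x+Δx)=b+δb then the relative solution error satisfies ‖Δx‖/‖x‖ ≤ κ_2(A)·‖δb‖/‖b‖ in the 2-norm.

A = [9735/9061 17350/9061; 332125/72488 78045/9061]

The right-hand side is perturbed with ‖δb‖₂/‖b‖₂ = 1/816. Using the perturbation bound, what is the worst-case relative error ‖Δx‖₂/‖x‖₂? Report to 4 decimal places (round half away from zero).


0.2549

AᵀA = [69228025/3125824 16223625/390728; 16223625/390728 3802525/48841]; tr = 1081625/10816, det = 625/2704
eigenvalues of AᵀA: λ = (tr ± √(tr²−4·det))/2 = 100, 25/10816
κ = σ_max/σ_min = 10/(5/104) = 208.0000
bound on ‖Δx‖/‖x‖: κ·ε = 208.0000·1/816 = 0.2549


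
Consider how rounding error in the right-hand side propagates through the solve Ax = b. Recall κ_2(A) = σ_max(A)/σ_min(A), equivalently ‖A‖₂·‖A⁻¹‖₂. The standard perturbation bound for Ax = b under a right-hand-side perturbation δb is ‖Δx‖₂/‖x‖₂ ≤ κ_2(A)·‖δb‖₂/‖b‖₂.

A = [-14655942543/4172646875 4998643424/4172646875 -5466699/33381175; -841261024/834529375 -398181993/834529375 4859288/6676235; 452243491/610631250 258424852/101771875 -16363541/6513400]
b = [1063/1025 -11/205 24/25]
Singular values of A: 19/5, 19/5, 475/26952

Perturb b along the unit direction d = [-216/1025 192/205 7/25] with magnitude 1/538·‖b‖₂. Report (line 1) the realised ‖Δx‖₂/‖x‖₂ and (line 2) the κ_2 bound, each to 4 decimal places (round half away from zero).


0.4008
0.4008

from the listed singular values, σ₁ = 19/5, σ_n = 475/26952
κ = σ_max/σ_min = (19/5)/(475/26952) = 215.6160
worst-case relative error ≤ 215.6160 × 1/538 = 0.4008
solve Ax = b  →  x = [-0.1993 0.2566 -0.1815]
‖b‖₂ = 1.4142 and ‖x‖₂ = 0.3722
with δb = [-0.0006 0.0025 0.0007], A·Δx = δb → ‖Δx‖ = 0.1492
realised ‖Δx‖/‖x‖ = 0.4008
realised/bound = 1 exactly: the bound is attained for this b and d


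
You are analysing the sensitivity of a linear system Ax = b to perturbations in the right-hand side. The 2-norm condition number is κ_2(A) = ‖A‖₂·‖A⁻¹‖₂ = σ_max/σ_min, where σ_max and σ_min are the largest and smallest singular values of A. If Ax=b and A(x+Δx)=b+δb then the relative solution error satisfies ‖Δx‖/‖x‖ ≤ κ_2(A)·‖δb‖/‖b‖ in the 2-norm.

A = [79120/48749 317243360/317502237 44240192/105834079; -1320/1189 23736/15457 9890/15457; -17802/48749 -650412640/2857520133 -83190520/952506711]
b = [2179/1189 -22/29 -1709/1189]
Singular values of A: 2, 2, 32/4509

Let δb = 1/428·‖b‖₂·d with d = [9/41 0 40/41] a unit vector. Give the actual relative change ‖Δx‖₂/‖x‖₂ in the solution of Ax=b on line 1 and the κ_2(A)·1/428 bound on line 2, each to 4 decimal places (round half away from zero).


σ_max = 2, σ_min = 32/4509
κ_2(A) = 2 / (32/4509) = 281.8125
κ_2(A)·‖δb‖/‖b‖ = 0.6584
solve Ax = b  →  x = [1.0854 54.4424 -129.9641]
‖b‖ = 2.4495, ‖x‖ = 140.9107
with δb = [0.0013 0.0000 0.0056], A·Δx = δb → ‖Δx‖ = 0.8064
relative error = 0.0057
so the bound overstates the realised error by a factor of ≈ 115.0531 (computed from the unrounded values)

0.0057
0.6584


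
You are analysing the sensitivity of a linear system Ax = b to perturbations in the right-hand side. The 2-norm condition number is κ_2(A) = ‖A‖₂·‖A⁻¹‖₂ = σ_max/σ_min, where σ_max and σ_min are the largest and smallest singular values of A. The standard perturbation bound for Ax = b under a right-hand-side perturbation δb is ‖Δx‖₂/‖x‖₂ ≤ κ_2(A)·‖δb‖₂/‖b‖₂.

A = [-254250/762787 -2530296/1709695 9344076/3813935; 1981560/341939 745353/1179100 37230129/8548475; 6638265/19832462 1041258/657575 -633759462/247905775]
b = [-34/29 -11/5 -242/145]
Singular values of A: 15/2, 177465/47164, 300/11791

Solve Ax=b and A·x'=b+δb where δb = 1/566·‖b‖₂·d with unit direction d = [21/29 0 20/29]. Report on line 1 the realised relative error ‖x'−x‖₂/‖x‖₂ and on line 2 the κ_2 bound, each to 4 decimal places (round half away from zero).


from the listed singular values, σ₁ = 15/2, σ_n = 300/11791
condition number: (15/2) ÷ (300/11791) = 294.7750
bound on ‖Δx‖/‖x‖: κ·ε = 294.7750·1/566 = 0.5208
solve Ax = b  →  x = [32.1872 -63.0448 -34.1832]
‖b‖₂ = 3.0000 and ‖x‖₂ = 78.6076
δb = ε·‖b‖·d = [0.0038 0.0000 0.0037]; solving A·Δx = δb gives ‖Δx‖ = 0.2083
realised ‖Δx‖/‖x‖ = 0.0027
realised/bound (from unrounded values) ≈ 0.0051

0.0027
0.5208


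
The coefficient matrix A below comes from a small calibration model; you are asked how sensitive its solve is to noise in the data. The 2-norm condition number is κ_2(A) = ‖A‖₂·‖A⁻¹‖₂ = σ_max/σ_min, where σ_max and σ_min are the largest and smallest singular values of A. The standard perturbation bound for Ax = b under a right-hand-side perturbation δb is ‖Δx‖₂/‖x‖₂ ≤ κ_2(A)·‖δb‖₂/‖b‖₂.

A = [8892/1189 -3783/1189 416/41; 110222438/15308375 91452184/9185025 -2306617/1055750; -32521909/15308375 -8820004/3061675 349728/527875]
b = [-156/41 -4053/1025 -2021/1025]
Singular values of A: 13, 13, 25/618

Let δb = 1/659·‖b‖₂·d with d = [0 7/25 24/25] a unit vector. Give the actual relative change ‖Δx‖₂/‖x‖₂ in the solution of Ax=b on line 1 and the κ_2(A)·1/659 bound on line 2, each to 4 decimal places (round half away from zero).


σ_max = 13, σ_min = 25/618
κ_2(A) = 13 / (25/618) = 321.3600
perturbation bound = 321.3600·1/659 = 0.4876
solve Ax = b  →  x = [42.6492 -41.0432 -44.6806]
‖b‖₂ = 5.8310 and ‖x‖₂ = 74.1610
Δx = A⁻¹·δb where δb = 1/659·5.8310·d; ‖Δx‖ = 0.2187
dividing the unrounded norms, ‖Δx‖/‖x‖ = 0.0029
realised/bound (from unrounded values) ≈ 0.0060

0.0029
0.4876


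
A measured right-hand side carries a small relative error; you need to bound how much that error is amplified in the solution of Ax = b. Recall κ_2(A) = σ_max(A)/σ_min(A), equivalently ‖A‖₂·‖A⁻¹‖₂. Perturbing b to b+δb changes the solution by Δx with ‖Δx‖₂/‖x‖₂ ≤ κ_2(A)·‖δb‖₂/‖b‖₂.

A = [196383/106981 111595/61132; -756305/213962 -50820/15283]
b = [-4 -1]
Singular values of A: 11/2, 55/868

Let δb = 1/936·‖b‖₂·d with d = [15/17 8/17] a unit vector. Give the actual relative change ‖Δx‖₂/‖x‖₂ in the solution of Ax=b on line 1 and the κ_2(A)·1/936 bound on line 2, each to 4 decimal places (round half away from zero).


largest singular value 11/2, smallest 55/868
condition number: (11/2) ÷ (55/868) = 86.8000
perturbation bound = 86.8000·1/936 = 0.0927
solve Ax = b  →  x = [43.4044 -45.8382]
2-norm of b is 4.1231; of x, 63.1275
re-solving with b+δb shifts x by Δx of norm 0.0695
relative error = 0.0011
realised/bound (from unrounded values) ≈ 0.0119

0.0011
0.0927
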